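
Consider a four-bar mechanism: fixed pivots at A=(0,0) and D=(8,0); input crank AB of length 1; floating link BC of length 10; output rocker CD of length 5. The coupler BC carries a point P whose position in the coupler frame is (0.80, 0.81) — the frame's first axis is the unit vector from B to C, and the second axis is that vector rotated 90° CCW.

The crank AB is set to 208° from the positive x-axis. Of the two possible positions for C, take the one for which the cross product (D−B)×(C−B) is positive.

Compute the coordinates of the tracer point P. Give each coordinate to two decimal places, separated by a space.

-0.65 0.65

A=(0,0), D=(8.00,0)
B = A + 1.00·(cos208°, sin208°) = (-0.8829, -0.4695)
|BD| = 8.8953
circle(B,10.00) ∩ circle(D,5.00): a=8.6634, h=4.9946
  candidates: C₊=(7.5047,4.9754) cross=44.429; C₋=(8.0319,-4.9999) cross=-44.429
  mode + wants cross > 0 → take C=(7.5047,4.9754) (cross=44.429)
ex = (C−B)/|BC| = (0.8388,0.5445); ey = (-0.5445,0.8388)
P = B + 0.80·ex + 0.81·ey = (-0.6530,0.6455)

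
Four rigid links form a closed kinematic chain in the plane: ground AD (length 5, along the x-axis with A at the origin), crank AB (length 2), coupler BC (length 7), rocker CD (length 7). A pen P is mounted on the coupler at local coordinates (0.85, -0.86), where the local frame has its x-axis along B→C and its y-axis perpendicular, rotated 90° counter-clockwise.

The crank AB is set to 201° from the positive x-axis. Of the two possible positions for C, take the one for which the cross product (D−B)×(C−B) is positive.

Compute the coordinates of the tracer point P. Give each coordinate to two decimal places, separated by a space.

A=(0,0), D=(5.00,0)
B = A + 2.00·(cos201°, sin201°) = (-1.8672, -0.7167)
|BD| = 6.9045
circle(B,7.00) ∩ circle(D,7.00): a=3.4522, h=6.0895
  candidates: C₊=(0.9343,5.6982) cross=42.045; C₋=(2.1986,-6.4150) cross=-42.045
  mode + wants cross > 0 → take C=(0.9343,5.6982) (cross=42.045)
ex = (C−B)/|BC| = (0.4002,0.9164); ey = (-0.9164,0.4002)
P = B + 0.85·ex + -0.86·ey = (-0.7389,-0.2820)

-0.74 -0.28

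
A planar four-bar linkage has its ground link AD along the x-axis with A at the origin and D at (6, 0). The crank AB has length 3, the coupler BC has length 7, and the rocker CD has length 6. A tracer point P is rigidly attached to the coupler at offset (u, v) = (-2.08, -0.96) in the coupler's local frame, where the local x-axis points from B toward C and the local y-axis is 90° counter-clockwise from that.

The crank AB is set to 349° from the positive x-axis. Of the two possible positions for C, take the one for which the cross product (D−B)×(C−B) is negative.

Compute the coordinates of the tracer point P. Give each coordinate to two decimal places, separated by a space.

0.84 0.33

A=(0,0), D=(6.00,0)
B = A + 3.00·(cos349°, sin349°) = (2.9449, -0.5724)
|BD| = 3.1083
circle(B,7.00) ∩ circle(D,6.00): a=3.6453, h=5.9759
  candidates: C₊=(5.4273,5.9726) cross=18.575; C₋=(7.6284,-5.7748) cross=-18.575
  mode - wants cross < 0 → take C=(7.6284,-5.7748) (cross=-18.575)
ex = (C−B)/|BC| = (0.6691,-0.7432); ey = (0.7432,0.6691)
P = B + -2.08·ex + -0.96·ey = (0.8397,0.3311)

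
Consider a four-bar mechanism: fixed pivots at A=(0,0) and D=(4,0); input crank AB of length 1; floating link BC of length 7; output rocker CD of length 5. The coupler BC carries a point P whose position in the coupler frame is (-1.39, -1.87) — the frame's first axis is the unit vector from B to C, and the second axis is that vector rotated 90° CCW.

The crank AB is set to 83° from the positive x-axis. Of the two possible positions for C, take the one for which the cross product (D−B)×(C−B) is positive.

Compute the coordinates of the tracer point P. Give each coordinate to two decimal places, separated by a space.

A=(0,0), D=(4.00,0)
B = A + 1.00·(cos83°, sin83°) = (0.1219, 0.9925)
|BD| = 4.0031
circle(B,7.00) ∩ circle(D,5.00): a=4.9992, h=4.8998
  candidates: C₊=(6.1798,4.4998) cross=19.614; C₋=(3.7501,-4.9938) cross=-19.614
  mode + wants cross > 0 → take C=(6.1798,4.4998) (cross=19.614)
ex = (C−B)/|BC| = (0.8654,0.5010); ey = (-0.5010,0.8654)
P = B + -1.39·ex + -1.87·ey = (-0.1441,-1.3222)

-0.14 -1.32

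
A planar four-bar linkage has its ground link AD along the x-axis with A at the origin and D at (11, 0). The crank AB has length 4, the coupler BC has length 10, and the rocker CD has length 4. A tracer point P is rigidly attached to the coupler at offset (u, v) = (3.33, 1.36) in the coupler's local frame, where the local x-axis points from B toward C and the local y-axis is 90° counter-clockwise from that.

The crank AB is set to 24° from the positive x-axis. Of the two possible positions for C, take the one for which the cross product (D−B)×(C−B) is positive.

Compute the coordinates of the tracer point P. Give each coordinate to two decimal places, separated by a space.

A=(0,0), D=(11.00,0)
B = A + 4.00·(cos24°, sin24°) = (3.6542, 1.6269)
|BD| = 7.5238
circle(B,10.00) ∩ circle(D,4.00): a=9.3442, h=3.5618
  candidates: C₊=(13.5475,3.0839) cross=26.798; C₋=(12.0071,-3.8711) cross=-26.798
  mode + wants cross > 0 → take C=(13.5475,3.0839) (cross=26.798)
ex = (C−B)/|BC| = (0.9893,0.1457); ey = (-0.1457,0.9893)
P = B + 3.33·ex + 1.36·ey = (6.7505,3.4576)

6.75 3.46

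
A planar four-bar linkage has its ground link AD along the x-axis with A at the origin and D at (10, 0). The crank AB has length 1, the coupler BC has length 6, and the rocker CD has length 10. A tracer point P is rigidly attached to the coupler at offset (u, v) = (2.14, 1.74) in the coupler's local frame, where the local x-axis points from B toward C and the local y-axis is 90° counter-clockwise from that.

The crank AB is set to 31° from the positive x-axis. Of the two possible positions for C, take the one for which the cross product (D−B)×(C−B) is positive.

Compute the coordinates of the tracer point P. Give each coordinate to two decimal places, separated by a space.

A=(0,0), D=(10.00,0)
B = A + 1.00·(cos31°, sin31°) = (0.8572, 0.5150)
|BD| = 9.1573
circle(B,6.00) ∩ circle(D,10.00): a=1.0842, h=5.9012
  candidates: C₊=(2.2716,6.3459) cross=54.040; C₋=(1.6077,-5.4378) cross=-54.040
  mode + wants cross > 0 → take C=(2.2716,6.3459) (cross=54.040)
ex = (C−B)/|BC| = (0.2357,0.9718); ey = (-0.9718,0.2357)
P = B + 2.14·ex + 1.74·ey = (-0.3293,3.0049)

-0.33 3.00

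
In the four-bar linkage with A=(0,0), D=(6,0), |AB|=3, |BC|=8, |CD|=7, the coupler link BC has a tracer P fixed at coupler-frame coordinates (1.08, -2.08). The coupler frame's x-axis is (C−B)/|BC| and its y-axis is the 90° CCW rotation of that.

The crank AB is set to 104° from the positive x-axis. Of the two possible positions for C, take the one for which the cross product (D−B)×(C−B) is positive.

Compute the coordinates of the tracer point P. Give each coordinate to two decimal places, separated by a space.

A=(0,0), D=(6.00,0)
B = A + 3.00·(cos104°, sin104°) = (-0.7258, 2.9109)
|BD| = 7.3287
circle(B,8.00) ∩ circle(D,7.00): a=4.6877, h=6.4827
  candidates: C₊=(6.1512,6.9984) cross=47.509; C₋=(1.0014,-4.9004) cross=-47.509
  mode + wants cross > 0 → take C=(6.1512,6.9984) (cross=47.509)
ex = (C−B)/|BC| = (0.8596,0.5109); ey = (-0.5109,0.8596)
P = B + 1.08·ex + -2.08·ey = (1.2654,1.6747)

1.27 1.67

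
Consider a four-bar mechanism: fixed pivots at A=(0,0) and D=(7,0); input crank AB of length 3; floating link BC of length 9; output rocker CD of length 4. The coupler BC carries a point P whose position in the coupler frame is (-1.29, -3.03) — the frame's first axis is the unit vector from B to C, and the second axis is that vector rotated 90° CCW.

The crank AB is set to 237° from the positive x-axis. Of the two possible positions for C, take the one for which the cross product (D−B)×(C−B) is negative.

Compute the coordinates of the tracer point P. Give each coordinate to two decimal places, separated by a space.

A=(0,0), D=(7.00,0)
B = A + 3.00·(cos237°, sin237°) = (-1.6339, -2.5160)
|BD| = 8.9930
circle(B,9.00) ∩ circle(D,4.00): a=8.1104, h=3.9014
  candidates: C₊=(5.0611,3.4987) cross=35.086; C₋=(7.2441,-3.9925) cross=-35.086
  mode - wants cross < 0 → take C=(7.2441,-3.9925) (cross=-35.086)
ex = (C−B)/|BC| = (0.9865,-0.1641); ey = (0.1641,0.9865)
P = B + -1.29·ex + -3.03·ey = (-3.4035,-5.2933)

-3.40 -5.29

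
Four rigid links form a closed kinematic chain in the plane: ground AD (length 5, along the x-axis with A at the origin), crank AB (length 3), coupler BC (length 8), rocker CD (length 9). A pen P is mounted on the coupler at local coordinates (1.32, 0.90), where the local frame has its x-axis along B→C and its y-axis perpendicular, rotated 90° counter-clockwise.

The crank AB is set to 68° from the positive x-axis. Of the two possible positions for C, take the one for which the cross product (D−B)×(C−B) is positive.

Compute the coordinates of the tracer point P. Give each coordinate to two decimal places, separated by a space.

1.28 4.37

A=(0,0), D=(5.00,0)
B = A + 3.00·(cos68°, sin68°) = (1.1238, 2.7816)
|BD| = 4.7709
circle(B,8.00) ∩ circle(D,9.00): a=0.6038, h=7.9772
  candidates: C₊=(6.2653,8.9106) cross=38.059; C₋=(-3.0364,-4.0516) cross=-38.059
  mode + wants cross > 0 → take C=(6.2653,8.9106) (cross=38.059)
ex = (C−B)/|BC| = (0.6427,0.7661); ey = (-0.7661,0.6427)
P = B + 1.32·ex + 0.90·ey = (1.2826,4.3713)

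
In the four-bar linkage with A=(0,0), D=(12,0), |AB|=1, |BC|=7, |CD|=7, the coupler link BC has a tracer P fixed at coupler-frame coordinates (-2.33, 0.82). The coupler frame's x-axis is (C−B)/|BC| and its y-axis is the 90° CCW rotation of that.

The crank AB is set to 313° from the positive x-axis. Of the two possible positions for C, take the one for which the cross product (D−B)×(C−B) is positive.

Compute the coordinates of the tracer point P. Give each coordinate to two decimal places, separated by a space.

-1.64 -1.58

A=(0,0), D=(12.00,0)
B = A + 1.00·(cos313°, sin313°) = (0.6820, -0.7314)
|BD| = 11.3416
circle(B,7.00) ∩ circle(D,7.00): a=5.6708, h=4.1039
  candidates: C₊=(6.0764,3.7297) cross=46.545; C₋=(6.6056,-4.4610) cross=-46.545
  mode + wants cross > 0 → take C=(6.0764,3.7297) (cross=46.545)
ex = (C−B)/|BC| = (0.7706,0.6373); ey = (-0.6373,0.7706)
P = B + -2.33·ex + 0.82·ey = (-1.6361,-1.5843)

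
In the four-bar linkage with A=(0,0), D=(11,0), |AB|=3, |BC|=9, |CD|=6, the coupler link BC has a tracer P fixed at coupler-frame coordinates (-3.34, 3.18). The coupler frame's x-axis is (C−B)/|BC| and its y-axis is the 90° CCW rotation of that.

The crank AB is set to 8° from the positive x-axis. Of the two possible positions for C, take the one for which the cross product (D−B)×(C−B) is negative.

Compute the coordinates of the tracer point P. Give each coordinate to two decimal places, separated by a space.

A=(0,0), D=(11.00,0)
B = A + 3.00·(cos8°, sin8°) = (2.9708, 0.4175)
|BD| = 8.0400
circle(B,9.00) ∩ circle(D,6.00): a=6.8185, h=5.8743
  candidates: C₊=(10.0852,5.9298) cross=47.230; C₋=(9.4751,-5.8030) cross=-47.230
  mode - wants cross < 0 → take C=(9.4751,-5.8030) (cross=-47.230)
ex = (C−B)/|BC| = (0.7227,-0.6912); ey = (0.6912,0.7227)
P = B + -3.34·ex + 3.18·ey = (2.7549,5.0242)

2.75 5.02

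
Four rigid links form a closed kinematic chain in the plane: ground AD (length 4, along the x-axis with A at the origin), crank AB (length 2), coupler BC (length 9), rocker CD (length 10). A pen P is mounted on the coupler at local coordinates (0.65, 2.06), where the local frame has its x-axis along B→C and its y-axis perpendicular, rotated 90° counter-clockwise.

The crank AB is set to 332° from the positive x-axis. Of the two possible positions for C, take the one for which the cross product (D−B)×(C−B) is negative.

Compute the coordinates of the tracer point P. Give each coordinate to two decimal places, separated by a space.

A=(0,0), D=(4.00,0)
B = A + 2.00·(cos332°, sin332°) = (1.7659, -0.9389)
|BD| = 2.4234
circle(B,9.00) ∩ circle(D,10.00): a=-2.7084, h=8.5828
  candidates: C₊=(-4.0564,5.9241) cross=20.800; C₋=(2.5944,-9.9007) cross=-20.800
  mode - wants cross < 0 → take C=(2.5944,-9.9007) (cross=-20.800)
ex = (C−B)/|BC| = (0.0921,-0.9958); ey = (0.9958,0.0921)
P = B + 0.65·ex + 2.06·ey = (3.8770,-1.3965)

3.88 -1.40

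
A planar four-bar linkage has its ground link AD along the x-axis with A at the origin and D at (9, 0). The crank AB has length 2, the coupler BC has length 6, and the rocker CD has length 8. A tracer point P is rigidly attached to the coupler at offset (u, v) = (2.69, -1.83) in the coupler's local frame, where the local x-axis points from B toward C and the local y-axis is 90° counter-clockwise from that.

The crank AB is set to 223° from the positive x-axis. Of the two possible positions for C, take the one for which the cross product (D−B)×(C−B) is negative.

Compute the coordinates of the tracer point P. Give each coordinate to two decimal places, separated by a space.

A=(0,0), D=(9.00,0)
B = A + 2.00·(cos223°, sin223°) = (-1.4627, -1.3640)
|BD| = 10.5512
circle(B,6.00) ∩ circle(D,8.00): a=3.9488, h=4.5174
  candidates: C₊=(1.8689,3.6260) cross=47.665; C₋=(3.0369,-5.3331) cross=-47.665
  mode - wants cross < 0 → take C=(3.0369,-5.3331) (cross=-47.665)
ex = (C−B)/|BC| = (0.7499,-0.6615); ey = (0.6615,0.7499)
P = B + 2.69·ex + -1.83·ey = (-0.6559,-4.5158)

-0.66 -4.52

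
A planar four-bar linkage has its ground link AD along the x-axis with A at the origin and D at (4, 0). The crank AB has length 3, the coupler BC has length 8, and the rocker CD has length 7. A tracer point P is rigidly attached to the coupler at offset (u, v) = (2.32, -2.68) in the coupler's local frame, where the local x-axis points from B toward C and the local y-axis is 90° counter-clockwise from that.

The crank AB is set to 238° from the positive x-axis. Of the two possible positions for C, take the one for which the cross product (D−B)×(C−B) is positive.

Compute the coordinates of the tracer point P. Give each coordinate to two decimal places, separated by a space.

A=(0,0), D=(4.00,0)
B = A + 3.00·(cos238°, sin238°) = (-1.5898, -2.5441)
|BD| = 6.1415
circle(B,8.00) ∩ circle(D,7.00): a=4.2920, h=6.7512
  candidates: C₊=(-0.4801,5.3785) cross=41.463; C₋=(5.1133,-6.9109) cross=-41.463
  mode + wants cross > 0 → take C=(-0.4801,5.3785) (cross=41.463)
ex = (C−B)/|BC| = (0.1387,0.9903); ey = (-0.9903,0.1387)
P = B + 2.32·ex + -2.68·ey = (1.3861,-0.6183)

1.39 -0.62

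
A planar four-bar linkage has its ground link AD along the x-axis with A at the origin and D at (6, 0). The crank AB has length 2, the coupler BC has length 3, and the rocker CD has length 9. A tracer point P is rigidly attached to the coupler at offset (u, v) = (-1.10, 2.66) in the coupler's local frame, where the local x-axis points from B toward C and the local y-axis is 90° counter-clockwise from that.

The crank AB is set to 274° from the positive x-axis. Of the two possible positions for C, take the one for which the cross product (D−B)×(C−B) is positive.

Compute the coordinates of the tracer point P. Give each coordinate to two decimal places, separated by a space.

0.95 -4.76

A=(0,0), D=(6.00,0)
B = A + 2.00·(cos274°, sin274°) = (0.1395, -1.9951)
|BD| = 6.1908
circle(B,3.00) ∩ circle(D,9.00): a=-2.7197, h=1.2662
  candidates: C₊=(-2.8431,-1.6730) cross=7.839; C₋=(-2.0270,-4.0703) cross=-7.839
  mode + wants cross > 0 → take C=(-2.8431,-1.6730) (cross=7.839)
ex = (C−B)/|BC| = (-0.9942,0.1074); ey = (-0.1074,-0.9942)
P = B + -1.10·ex + 2.66·ey = (0.9475,-4.7579)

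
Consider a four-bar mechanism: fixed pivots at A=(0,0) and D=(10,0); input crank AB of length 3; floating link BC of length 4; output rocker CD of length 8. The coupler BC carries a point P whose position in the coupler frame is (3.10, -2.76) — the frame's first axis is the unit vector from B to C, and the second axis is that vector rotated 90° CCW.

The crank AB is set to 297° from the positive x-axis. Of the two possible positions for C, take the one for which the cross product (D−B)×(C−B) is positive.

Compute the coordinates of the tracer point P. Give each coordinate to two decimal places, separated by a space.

A=(0,0), D=(10.00,0)
B = A + 3.00·(cos297°, sin297°) = (1.3620, -2.6730)
|BD| = 9.0422
circle(B,4.00) ∩ circle(D,8.00): a=1.8668, h=3.5376
  candidates: C₊=(2.0996,1.2584) cross=31.988; C₋=(4.1912,-5.5007) cross=-31.988
  mode + wants cross > 0 → take C=(2.0996,1.2584) (cross=31.988)
ex = (C−B)/|BC| = (0.1844,0.9829); ey = (-0.9829,0.1844)
P = B + 3.10·ex + -2.76·ey = (4.6463,-0.1351)

4.65 -0.14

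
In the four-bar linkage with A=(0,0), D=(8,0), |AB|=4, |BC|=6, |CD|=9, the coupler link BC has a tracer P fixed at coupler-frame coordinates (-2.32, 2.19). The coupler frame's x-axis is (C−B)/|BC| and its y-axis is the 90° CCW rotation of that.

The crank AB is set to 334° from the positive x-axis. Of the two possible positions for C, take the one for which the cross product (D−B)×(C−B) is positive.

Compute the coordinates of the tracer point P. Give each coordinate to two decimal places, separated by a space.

A=(0,0), D=(8.00,0)
B = A + 4.00·(cos334°, sin334°) = (3.5952, -1.7535)
|BD| = 4.7410
circle(B,6.00) ∩ circle(D,9.00): a=-2.3753, h=5.5098
  candidates: C₊=(-0.6495,2.4871) cross=26.122; C₋=(3.4261,-7.7511) cross=-26.122
  mode + wants cross > 0 → take C=(-0.6495,2.4871) (cross=26.122)
ex = (C−B)/|BC| = (-0.7075,0.7068); ey = (-0.7068,-0.7075)
P = B + -2.32·ex + 2.19·ey = (3.6887,-4.9425)

3.69 -4.94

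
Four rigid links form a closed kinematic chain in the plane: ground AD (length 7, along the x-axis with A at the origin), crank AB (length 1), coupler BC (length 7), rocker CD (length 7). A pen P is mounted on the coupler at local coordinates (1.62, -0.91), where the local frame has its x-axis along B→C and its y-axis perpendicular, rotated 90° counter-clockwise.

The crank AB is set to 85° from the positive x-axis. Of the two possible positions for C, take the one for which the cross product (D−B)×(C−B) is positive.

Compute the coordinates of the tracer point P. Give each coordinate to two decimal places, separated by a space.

1.80 1.71

A=(0,0), D=(7.00,0)
B = A + 1.00·(cos85°, sin85°) = (0.0872, 0.9962)
|BD| = 6.9843
circle(B,7.00) ∩ circle(D,7.00): a=3.4921, h=6.0667
  candidates: C₊=(4.4089,6.5028) cross=42.371; C₋=(2.6783,-5.5066) cross=-42.371
  mode + wants cross > 0 → take C=(4.4089,6.5028) (cross=42.371)
ex = (C−B)/|BC| = (0.6174,0.7867); ey = (-0.7867,0.6174)
P = B + 1.62·ex + -0.91·ey = (1.8032,1.7088)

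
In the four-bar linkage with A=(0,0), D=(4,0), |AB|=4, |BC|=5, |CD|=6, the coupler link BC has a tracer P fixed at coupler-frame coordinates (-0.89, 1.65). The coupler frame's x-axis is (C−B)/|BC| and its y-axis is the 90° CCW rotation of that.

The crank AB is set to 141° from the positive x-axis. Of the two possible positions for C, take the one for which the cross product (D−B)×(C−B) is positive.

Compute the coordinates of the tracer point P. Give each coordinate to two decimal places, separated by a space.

A=(0,0), D=(4.00,0)
B = A + 4.00·(cos141°, sin141°) = (-3.1086, 2.5173)
|BD| = 7.5411
circle(B,5.00) ∩ circle(D,6.00): a=3.0412, h=3.9687
  candidates: C₊=(1.0830,5.2432) cross=29.929; C₋=(-1.5666,-2.2390) cross=-29.929
  mode + wants cross > 0 → take C=(1.0830,5.2432) (cross=29.929)
ex = (C−B)/|BC| = (0.8383,0.5452); ey = (-0.5452,0.8383)
P = B + -0.89·ex + 1.65·ey = (-4.7542,3.4153)

-4.75 3.42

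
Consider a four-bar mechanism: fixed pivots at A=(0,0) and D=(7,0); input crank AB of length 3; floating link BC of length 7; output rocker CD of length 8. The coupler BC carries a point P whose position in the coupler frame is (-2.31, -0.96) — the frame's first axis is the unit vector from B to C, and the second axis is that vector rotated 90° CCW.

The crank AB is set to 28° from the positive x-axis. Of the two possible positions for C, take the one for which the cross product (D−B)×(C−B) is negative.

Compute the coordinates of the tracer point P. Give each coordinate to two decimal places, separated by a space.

2.22 3.87

A=(0,0), D=(7.00,0)
B = A + 3.00·(cos28°, sin28°) = (2.6488, 1.4084)
|BD| = 4.5734
circle(B,7.00) ∩ circle(D,8.00): a=0.6468, h=6.9701
  candidates: C₊=(5.4107,7.8405) cross=31.877; C₋=(1.1177,-5.4221) cross=-31.877
  mode - wants cross < 0 → take C=(1.1177,-5.4221) (cross=-31.877)
ex = (C−B)/|BC| = (-0.2187,-0.9758); ey = (0.9758,-0.2187)
P = B + -2.31·ex + -0.96·ey = (2.2174,3.8725)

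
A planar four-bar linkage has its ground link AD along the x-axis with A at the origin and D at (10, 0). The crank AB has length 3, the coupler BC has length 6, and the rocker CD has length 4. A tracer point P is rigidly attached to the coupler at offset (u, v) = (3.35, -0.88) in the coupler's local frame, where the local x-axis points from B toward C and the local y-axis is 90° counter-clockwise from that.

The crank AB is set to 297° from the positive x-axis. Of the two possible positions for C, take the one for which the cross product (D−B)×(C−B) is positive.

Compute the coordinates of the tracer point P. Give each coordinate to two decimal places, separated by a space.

A=(0,0), D=(10.00,0)
B = A + 3.00·(cos297°, sin297°) = (1.3620, -2.6730)
|BD| = 9.0422
circle(B,6.00) ∩ circle(D,4.00): a=5.6270, h=2.0825
  candidates: C₊=(6.1219,0.9798) cross=18.830; C₋=(7.3531,-2.9990) cross=-18.830
  mode + wants cross > 0 → take C=(6.1219,0.9798) (cross=18.830)
ex = (C−B)/|BC| = (0.7933,0.6088); ey = (-0.6088,0.7933)
P = B + 3.35·ex + -0.88·ey = (4.5553,-1.3316)

4.56 -1.33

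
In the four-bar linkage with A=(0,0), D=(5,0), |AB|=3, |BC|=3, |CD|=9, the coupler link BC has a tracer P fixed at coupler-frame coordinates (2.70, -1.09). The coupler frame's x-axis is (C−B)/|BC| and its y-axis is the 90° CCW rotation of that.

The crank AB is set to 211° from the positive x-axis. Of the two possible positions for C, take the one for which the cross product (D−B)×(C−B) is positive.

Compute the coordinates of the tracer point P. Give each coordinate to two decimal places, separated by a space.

A=(0,0), D=(5.00,0)
B = A + 3.00·(cos211°, sin211°) = (-2.5715, -1.5451)
|BD| = 7.7275
circle(B,3.00) ∩ circle(D,9.00): a=-0.7949, h=2.8928
  candidates: C₊=(-3.9287,1.1303) cross=22.354; C₋=(-2.7719,-4.5384) cross=-22.354
  mode + wants cross > 0 → take C=(-3.9287,1.1303) (cross=22.354)
ex = (C−B)/|BC| = (-0.4524,0.8918); ey = (-0.8918,-0.4524)
P = B + 2.70·ex + -1.09·ey = (-2.8209,1.3559)

-2.82 1.36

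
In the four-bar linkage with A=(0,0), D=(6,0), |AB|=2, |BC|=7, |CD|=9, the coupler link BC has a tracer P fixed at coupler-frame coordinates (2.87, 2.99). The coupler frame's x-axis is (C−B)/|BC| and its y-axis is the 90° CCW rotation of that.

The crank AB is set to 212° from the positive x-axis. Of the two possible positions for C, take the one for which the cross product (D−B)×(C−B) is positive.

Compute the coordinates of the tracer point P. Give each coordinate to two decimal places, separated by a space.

A=(0,0), D=(6.00,0)
B = A + 2.00·(cos212°, sin212°) = (-1.6961, -1.0598)
|BD| = 7.7687
circle(B,7.00) ∩ circle(D,9.00): a=1.8248, h=6.7580
  candidates: C₊=(-0.8103,5.8839) cross=52.501; C₋=(1.0336,-7.5057) cross=-52.501
  mode + wants cross > 0 → take C=(-0.8103,5.8839) (cross=52.501)
ex = (C−B)/|BC| = (0.1265,0.9920); ey = (-0.9920,0.1265)
P = B + 2.87·ex + 2.99·ey = (-4.2989,2.1655)

-4.30 2.17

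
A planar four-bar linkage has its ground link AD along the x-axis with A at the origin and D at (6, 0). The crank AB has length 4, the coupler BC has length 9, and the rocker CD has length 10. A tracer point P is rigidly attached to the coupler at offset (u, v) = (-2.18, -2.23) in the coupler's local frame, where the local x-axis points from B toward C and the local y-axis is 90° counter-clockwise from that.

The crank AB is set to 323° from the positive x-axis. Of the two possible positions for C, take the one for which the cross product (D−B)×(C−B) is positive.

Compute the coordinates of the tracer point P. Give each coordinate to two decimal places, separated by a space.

A=(0,0), D=(6.00,0)
B = A + 4.00·(cos323°, sin323°) = (3.1945, -2.4073)
|BD| = 3.6967
circle(B,9.00) ∩ circle(D,10.00): a=-0.7215, h=8.9710
  candidates: C₊=(-3.1949,3.9311) cross=33.163; C₋=(8.4888,-9.6853) cross=-33.163
  mode + wants cross > 0 → take C=(-3.1949,3.9311) (cross=33.163)
ex = (C−B)/|BC| = (-0.7099,0.7043); ey = (-0.7043,-0.7099)
P = B + -2.18·ex + -2.23·ey = (6.3127,-2.3594)

6.31 -2.36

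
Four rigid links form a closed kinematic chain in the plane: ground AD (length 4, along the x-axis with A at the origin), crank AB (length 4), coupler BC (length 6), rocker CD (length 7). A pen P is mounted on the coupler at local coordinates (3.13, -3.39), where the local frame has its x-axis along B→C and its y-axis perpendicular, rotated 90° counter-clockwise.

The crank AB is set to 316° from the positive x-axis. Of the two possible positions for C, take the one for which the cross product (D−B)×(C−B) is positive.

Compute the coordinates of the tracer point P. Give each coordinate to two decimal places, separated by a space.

A=(0,0), D=(4.00,0)
B = A + 4.00·(cos316°, sin316°) = (2.8774, -2.7786)
|BD| = 2.9969
circle(B,6.00) ∩ circle(D,7.00): a=-0.6705, h=5.9624
  candidates: C₊=(-2.9021,-1.1668) cross=17.868; C₋=(8.1544,-5.6339) cross=-17.868
  mode + wants cross > 0 → take C=(-2.9021,-1.1668) (cross=17.868)
ex = (C−B)/|BC| = (-0.9632,0.2686); ey = (-0.2686,-0.9632)
P = B + 3.13·ex + -3.39·ey = (0.7731,1.3276)

0.77 1.33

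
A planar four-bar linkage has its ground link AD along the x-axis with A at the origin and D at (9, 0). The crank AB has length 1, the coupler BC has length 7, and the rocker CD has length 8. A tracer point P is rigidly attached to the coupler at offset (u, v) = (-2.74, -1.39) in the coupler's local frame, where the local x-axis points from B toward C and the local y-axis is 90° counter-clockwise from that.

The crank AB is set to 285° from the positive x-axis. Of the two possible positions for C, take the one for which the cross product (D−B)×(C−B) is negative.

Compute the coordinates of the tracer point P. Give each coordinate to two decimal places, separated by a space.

A=(0,0), D=(9.00,0)
B = A + 1.00·(cos285°, sin285°) = (0.2588, -0.9659)
|BD| = 8.7944
circle(B,7.00) ∩ circle(D,8.00): a=3.5444, h=6.0363
  candidates: C₊=(3.1188,5.4232) cross=53.086; C₋=(4.4447,-6.5765) cross=-53.086
  mode - wants cross < 0 → take C=(4.4447,-6.5765) (cross=-53.086)
ex = (C−B)/|BC| = (0.5980,-0.8015); ey = (0.8015,0.5980)
P = B + -2.74·ex + -1.39·ey = (-2.4938,0.3990)

-2.49 0.40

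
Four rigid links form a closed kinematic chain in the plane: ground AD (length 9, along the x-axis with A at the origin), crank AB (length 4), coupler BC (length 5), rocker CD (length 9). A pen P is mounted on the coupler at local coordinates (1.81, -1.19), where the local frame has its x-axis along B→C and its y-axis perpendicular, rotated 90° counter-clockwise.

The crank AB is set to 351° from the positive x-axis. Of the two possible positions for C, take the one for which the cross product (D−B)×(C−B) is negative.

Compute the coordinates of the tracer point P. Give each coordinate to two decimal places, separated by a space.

2.03 -1.62

A=(0,0), D=(9.00,0)
B = A + 4.00·(cos351°, sin351°) = (3.9508, -0.6257)
|BD| = 5.0879
circle(B,5.00) ∩ circle(D,9.00): a=-2.9593, h=4.0302
  candidates: C₊=(0.5182,3.0099) cross=20.505; C₋=(1.5095,-4.9893) cross=-20.505
  mode - wants cross < 0 → take C=(1.5095,-4.9893) (cross=-20.505)
ex = (C−B)/|BC| = (-0.4882,-0.8727); ey = (0.8727,-0.4882)
P = B + 1.81·ex + -1.19·ey = (2.0285,-1.6243)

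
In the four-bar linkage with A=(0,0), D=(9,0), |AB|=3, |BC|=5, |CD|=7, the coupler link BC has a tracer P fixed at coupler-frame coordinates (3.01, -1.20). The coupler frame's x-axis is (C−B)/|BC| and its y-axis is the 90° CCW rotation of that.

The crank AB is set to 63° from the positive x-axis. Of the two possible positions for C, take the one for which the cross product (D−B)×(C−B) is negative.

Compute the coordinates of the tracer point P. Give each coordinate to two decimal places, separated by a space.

A=(0,0), D=(9.00,0)
B = A + 3.00·(cos63°, sin63°) = (1.3620, 2.6730)
|BD| = 8.0923
circle(B,5.00) ∩ circle(D,7.00): a=2.5632, h=4.2930
  candidates: C₊=(5.1994,5.8784) cross=34.740; C₋=(2.3633,-2.2257) cross=-34.740
  mode - wants cross < 0 → take C=(2.3633,-2.2257) (cross=-34.740)
ex = (C−B)/|BC| = (0.2003,-0.9797); ey = (0.9797,0.2003)
P = B + 3.01·ex + -1.20·ey = (0.7891,-0.5163)

0.79 -0.52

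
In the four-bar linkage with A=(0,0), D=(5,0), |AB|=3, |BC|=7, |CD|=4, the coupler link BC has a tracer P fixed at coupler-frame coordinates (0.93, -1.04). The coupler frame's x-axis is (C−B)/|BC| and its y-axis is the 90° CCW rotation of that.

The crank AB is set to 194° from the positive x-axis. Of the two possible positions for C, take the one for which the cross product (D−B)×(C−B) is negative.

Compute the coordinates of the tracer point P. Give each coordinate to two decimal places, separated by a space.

A=(0,0), D=(5.00,0)
B = A + 3.00·(cos194°, sin194°) = (-2.9109, -0.7258)
|BD| = 7.9441
circle(B,7.00) ∩ circle(D,4.00): a=6.0491, h=3.5226
  candidates: C₊=(2.7911,3.3348) cross=27.984; C₋=(3.4347,-3.6810) cross=-27.984
  mode - wants cross < 0 → take C=(3.4347,-3.6810) (cross=-27.984)
ex = (C−B)/|BC| = (0.9065,-0.4222); ey = (0.4222,0.9065)
P = B + 0.93·ex + -1.04·ey = (-2.5069,-2.0612)

-2.51 -2.06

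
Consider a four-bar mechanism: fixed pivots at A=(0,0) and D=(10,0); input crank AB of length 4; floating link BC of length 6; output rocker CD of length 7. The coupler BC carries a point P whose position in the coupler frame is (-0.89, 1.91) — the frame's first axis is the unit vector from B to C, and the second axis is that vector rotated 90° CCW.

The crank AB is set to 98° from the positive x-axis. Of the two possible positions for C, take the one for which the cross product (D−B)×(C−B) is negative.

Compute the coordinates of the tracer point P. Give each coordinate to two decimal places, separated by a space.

0.43 5.82

A=(0,0), D=(10.00,0)
B = A + 4.00·(cos98°, sin98°) = (-0.5567, 3.9611)
|BD| = 11.2754
circle(B,6.00) ∩ circle(D,7.00): a=5.0612, h=3.2225
  candidates: C₊=(5.3140,5.2001) cross=36.334; C₋=(3.0499,-0.8340) cross=-36.334
  mode - wants cross < 0 → take C=(3.0499,-0.8340) (cross=-36.334)
ex = (C−B)/|BC| = (0.6011,-0.7992); ey = (0.7992,0.6011)
P = B + -0.89·ex + 1.91·ey = (0.4348,5.8204)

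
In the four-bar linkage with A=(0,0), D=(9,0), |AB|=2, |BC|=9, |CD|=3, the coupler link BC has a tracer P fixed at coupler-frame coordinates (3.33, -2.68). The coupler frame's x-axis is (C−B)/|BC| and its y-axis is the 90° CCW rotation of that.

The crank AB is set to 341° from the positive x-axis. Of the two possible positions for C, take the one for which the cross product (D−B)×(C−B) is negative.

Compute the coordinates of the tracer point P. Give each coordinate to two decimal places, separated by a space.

4.61 -3.95

A=(0,0), D=(9.00,0)
B = A + 2.00·(cos341°, sin341°) = (1.8910, -0.6511)
|BD| = 7.1387
circle(B,9.00) ∩ circle(D,3.00): a=8.6123, h=2.6132
  candidates: C₊=(10.2291,2.7367) cross=18.655; C₋=(10.7058,-2.4679) cross=-18.655
  mode - wants cross < 0 → take C=(10.7058,-2.4679) (cross=-18.655)
ex = (C−B)/|BC| = (0.9794,-0.2019); ey = (0.2019,0.9794)
P = B + 3.33·ex + -2.68·ey = (4.6115,-3.9482)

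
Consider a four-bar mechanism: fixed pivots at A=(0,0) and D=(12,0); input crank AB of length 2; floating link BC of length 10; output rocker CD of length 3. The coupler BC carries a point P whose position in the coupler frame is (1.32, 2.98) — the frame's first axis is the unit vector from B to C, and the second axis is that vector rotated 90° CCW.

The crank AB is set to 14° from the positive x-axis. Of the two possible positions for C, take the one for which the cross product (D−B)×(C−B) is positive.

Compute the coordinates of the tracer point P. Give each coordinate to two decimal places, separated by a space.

2.48 3.70

A=(0,0), D=(12.00,0)
B = A + 2.00·(cos14°, sin14°) = (1.9406, 0.4838)
|BD| = 10.0710
circle(B,10.00) ∩ circle(D,3.00): a=9.5534, h=2.9550
  candidates: C₊=(11.6250,2.9765) cross=29.760; C₋=(11.3410,-2.9267) cross=-29.760
  mode + wants cross > 0 → take C=(11.6250,2.9765) (cross=29.760)
ex = (C−B)/|BC| = (0.9684,0.2493); ey = (-0.2493,0.9684)
P = B + 1.32·ex + 2.98·ey = (2.4761,3.6988)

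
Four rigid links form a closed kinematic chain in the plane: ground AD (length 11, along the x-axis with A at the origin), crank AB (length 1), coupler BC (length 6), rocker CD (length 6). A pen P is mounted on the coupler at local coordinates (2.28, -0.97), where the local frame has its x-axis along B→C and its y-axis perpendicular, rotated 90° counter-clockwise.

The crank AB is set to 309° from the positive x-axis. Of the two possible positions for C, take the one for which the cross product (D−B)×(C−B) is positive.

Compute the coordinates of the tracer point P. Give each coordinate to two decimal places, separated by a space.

A=(0,0), D=(11.00,0)
B = A + 1.00·(cos309°, sin309°) = (0.6293, -0.7771)
|BD| = 10.3998
circle(B,6.00) ∩ circle(D,6.00): a=5.1999, h=2.9935
  candidates: C₊=(5.5910,2.5966) cross=31.132; C₋=(6.0384,-3.3737) cross=-31.132
  mode + wants cross > 0 → take C=(5.5910,2.5966) (cross=31.132)
ex = (C−B)/|BC| = (0.8269,0.5623); ey = (-0.5623,0.8269)
P = B + 2.28·ex + -0.97·ey = (3.0602,-0.2973)

3.06 -0.30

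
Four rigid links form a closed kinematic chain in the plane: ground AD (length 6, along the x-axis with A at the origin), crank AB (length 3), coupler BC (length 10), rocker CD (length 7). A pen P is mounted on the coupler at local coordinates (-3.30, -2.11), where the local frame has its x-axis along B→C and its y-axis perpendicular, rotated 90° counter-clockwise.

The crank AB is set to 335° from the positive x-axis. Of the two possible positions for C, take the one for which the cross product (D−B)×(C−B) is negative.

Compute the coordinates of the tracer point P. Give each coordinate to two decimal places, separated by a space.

A=(0,0), D=(6.00,0)
B = A + 3.00·(cos335°, sin335°) = (2.7189, -1.2679)
|BD| = 3.5175
circle(B,10.00) ∩ circle(D,7.00): a=9.0082, h=4.3419
  candidates: C₊=(9.5566,6.0291) cross=15.273; C₋=(12.6866,-2.0710) cross=-15.273
  mode - wants cross < 0 → take C=(12.6866,-2.0710) (cross=-15.273)
ex = (C−B)/|BC| = (0.9968,-0.0803); ey = (0.0803,0.9968)
P = B + -3.30·ex + -2.11·ey = (-0.7399,-3.1060)

-0.74 -3.11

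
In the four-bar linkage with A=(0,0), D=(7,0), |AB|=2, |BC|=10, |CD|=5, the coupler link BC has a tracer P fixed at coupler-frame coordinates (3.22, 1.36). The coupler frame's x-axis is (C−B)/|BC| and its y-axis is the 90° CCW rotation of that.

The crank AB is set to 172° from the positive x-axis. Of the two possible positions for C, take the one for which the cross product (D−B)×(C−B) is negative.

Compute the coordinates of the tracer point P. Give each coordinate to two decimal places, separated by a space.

1.47 -0.26

A=(0,0), D=(7.00,0)
B = A + 2.00·(cos172°, sin172°) = (-1.9805, 0.2783)
|BD| = 8.9848
circle(B,10.00) ∩ circle(D,5.00): a=8.6661, h=4.9898
  candidates: C₊=(6.8360,4.9973) cross=44.833; C₋=(6.5268,-4.9776) cross=-44.833
  mode - wants cross < 0 → take C=(6.5268,-4.9776) (cross=-44.833)
ex = (C−B)/|BC| = (0.8507,-0.5256); ey = (0.5256,0.8507)
P = B + 3.22·ex + 1.36·ey = (1.4736,-0.2571)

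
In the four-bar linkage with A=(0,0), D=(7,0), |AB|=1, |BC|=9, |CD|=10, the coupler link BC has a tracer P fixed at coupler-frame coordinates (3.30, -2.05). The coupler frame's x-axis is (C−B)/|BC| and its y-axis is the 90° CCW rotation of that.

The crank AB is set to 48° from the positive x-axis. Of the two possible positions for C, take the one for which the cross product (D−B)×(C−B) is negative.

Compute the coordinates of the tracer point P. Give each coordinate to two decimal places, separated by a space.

A=(0,0), D=(7.00,0)
B = A + 1.00·(cos48°, sin48°) = (0.6691, 0.7431)
|BD| = 6.3743
circle(B,9.00) ∩ circle(D,10.00): a=1.6968, h=8.8386
  candidates: C₊=(3.3848,9.3236) cross=56.340; C₋=(1.3239,-8.2330) cross=-56.340
  mode - wants cross < 0 → take C=(1.3239,-8.2330) (cross=-56.340)
ex = (C−B)/|BC| = (0.0728,-0.9973); ey = (0.9973,0.0728)
P = B + 3.30·ex + -2.05·ey = (-1.1353,-2.6973)

-1.14 -2.70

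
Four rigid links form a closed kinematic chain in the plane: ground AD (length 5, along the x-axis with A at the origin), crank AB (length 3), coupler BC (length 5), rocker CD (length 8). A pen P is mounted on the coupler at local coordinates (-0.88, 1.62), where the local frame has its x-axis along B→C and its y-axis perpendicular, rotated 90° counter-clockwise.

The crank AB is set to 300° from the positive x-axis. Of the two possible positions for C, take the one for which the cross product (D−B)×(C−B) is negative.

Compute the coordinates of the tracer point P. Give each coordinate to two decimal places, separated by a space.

2.96 -1.47

A=(0,0), D=(5.00,0)
B = A + 3.00·(cos300°, sin300°) = (1.5000, -2.5981)
|BD| = 4.3589
circle(B,5.00) ∩ circle(D,8.00): a=-2.2942, h=4.4426
  candidates: C₊=(-2.9901,-0.3983) cross=19.365; C₋=(2.3059,-7.5327) cross=-19.365
  mode - wants cross < 0 → take C=(2.3059,-7.5327) (cross=-19.365)
ex = (C−B)/|BC| = (0.1612,-0.9869); ey = (0.9869,0.1612)
P = B + -0.88·ex + 1.62·ey = (2.9570,-1.4685)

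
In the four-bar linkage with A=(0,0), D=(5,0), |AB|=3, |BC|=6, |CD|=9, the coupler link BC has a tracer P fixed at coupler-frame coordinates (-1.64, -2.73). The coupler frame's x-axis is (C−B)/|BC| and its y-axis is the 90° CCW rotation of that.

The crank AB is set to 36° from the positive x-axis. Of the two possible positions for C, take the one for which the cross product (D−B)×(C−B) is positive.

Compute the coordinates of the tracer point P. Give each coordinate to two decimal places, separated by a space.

5.60 2.04

A=(0,0), D=(5.00,0)
B = A + 3.00·(cos36°, sin36°) = (2.4271, 1.7634)
|BD| = 3.1192
circle(B,6.00) ∩ circle(D,9.00): a=-5.6538, h=2.0088
  candidates: C₊=(-1.1010,6.6165) cross=6.266; C₋=(-3.3722,3.3026) cross=-6.266
  mode + wants cross > 0 → take C=(-1.1010,6.6165) (cross=6.266)
ex = (C−B)/|BC| = (-0.5880,0.8089); ey = (-0.8089,-0.5880)
P = B + -1.64·ex + -2.73·ey = (5.5996,2.0421)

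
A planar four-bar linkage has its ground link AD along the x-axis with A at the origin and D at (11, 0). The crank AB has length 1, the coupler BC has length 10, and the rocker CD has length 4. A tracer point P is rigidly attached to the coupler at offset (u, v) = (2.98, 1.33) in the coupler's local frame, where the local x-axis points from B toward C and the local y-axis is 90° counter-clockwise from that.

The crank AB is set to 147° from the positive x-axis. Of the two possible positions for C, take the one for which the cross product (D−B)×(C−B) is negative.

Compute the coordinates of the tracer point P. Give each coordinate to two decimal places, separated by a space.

2.42 0.70

A=(0,0), D=(11.00,0)
B = A + 1.00·(cos147°, sin147°) = (-0.8387, 0.5446)
|BD| = 11.8512
circle(B,10.00) ∩ circle(D,4.00): a=9.4695, h=3.2137
  candidates: C₊=(8.7686,3.3197) cross=38.086; C₋=(8.4732,-3.1008) cross=-38.086
  mode - wants cross < 0 → take C=(8.4732,-3.1008) (cross=-38.086)
ex = (C−B)/|BC| = (0.9312,-0.3645); ey = (0.3645,0.9312)
P = B + 2.98·ex + 1.33·ey = (2.4211,0.6968)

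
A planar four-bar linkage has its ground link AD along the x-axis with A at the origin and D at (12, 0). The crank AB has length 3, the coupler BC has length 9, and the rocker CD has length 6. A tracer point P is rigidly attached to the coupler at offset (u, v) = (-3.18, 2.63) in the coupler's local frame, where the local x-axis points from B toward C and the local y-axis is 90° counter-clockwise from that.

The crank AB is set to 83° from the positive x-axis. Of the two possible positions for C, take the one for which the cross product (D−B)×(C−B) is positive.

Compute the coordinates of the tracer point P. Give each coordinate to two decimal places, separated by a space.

A=(0,0), D=(12.00,0)
B = A + 3.00·(cos83°, sin83°) = (0.3656, 2.9776)
|BD| = 12.0094
circle(B,9.00) ∩ circle(D,6.00): a=7.8782, h=4.3513
  candidates: C₊=(9.0767,5.2397) cross=52.256; C₋=(6.9190,-3.1911) cross=-52.256
  mode + wants cross > 0 → take C=(9.0767,5.2397) (cross=52.256)
ex = (C−B)/|BC| = (0.9679,0.2513); ey = (-0.2513,0.9679)
P = B + -3.18·ex + 2.63·ey = (-3.3733,4.7240)

-3.37 4.72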